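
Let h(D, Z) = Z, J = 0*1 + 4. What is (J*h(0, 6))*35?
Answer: 840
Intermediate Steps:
J = 4 (J = 0 + 4 = 4)
(J*h(0, 6))*35 = (4*6)*35 = 24*35 = 840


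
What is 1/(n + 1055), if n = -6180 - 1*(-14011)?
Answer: 1/8886 ≈ 0.00011254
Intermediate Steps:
n = 7831 (n = -6180 + 14011 = 7831)
1/(n + 1055) = 1/(7831 + 1055) = 1/8886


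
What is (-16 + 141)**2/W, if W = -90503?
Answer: -15625/90503 ≈ -0.17265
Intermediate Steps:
(-16 + 141)**2/W = (-16 + 141)**2/(-90503) = 125**2*(-1/90503) = 15625*(-1/90503) = -15625/90503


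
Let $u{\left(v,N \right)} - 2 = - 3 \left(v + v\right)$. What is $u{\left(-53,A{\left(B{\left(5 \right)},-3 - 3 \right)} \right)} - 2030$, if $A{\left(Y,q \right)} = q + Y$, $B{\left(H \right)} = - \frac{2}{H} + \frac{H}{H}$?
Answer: $-1710$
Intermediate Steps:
$B{\left(H \right)} = 1 - \frac{2}{H}$ ($B{\left(H \right)} = - \frac{2}{H} + 1 = 1 - \frac{2}{H}$)
$A{\left(Y,q \right)} = Y + q$
$u{\left(v,N \right)} = 2 - 6 v$ ($u{\left(v,N \right)} = 2 - 3 \left(v + v\right) = 2 - 3 \cdot 2 v = 2 - 6 v$)
$u{\left(-53,A{\left(B{\left(5 \right)},-3 - 3 \right)} \right)} - 2030 = \left(2 - -318\right) - 2030 = \left(2 + 318\right) - 2030 = 320 - 2030 = -1710$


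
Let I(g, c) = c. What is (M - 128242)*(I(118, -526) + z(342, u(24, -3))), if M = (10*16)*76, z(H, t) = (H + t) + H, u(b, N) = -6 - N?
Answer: -17992710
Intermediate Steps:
z(H, t) = t + 2*H
M = 12160 (M = 160*76 = 12160)
(M - 128242)*(I(118, -526) + z(342, u(24, -3))) = (12160 - 128242)*(-526 + ((-6 - 1*(-3)) + 2*342)) = -116082*(-526 + ((-6 + 3) + 684)) = -116082*(-526 + (-3 + 684)) = -116082*(-526 + 681) = -116082*155 = -17992710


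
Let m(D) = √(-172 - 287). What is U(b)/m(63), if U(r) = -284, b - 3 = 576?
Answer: 284*I*√51/153 ≈ 13.256*I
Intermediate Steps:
b = 579 (b = 3 + 576 = 579)
m(D) = 3*I*√51 (m(D) = √(-459) = 3*I*√51)
U(b)/m(63) = -284*(-I*√51/153) = -(-284)*I*√51/153 = 284*I*√51/153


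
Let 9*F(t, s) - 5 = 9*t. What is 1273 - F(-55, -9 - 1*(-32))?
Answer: 11947/9 ≈ 1327.4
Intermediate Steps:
F(t, s) = 5/9 + t (F(t, s) = 5/9 + (9*t)/9 = 5/9 + t)
1273 - F(-55, -9 - 1*(-32)) = 1273 - (5/9 - 55) = 1273 - 1*(-490/9) = 1273 + 490/9 = 11947/9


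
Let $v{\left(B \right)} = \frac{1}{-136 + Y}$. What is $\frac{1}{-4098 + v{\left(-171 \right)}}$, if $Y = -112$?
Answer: $- \frac{248}{1016305} \approx -0.00024402$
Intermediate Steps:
$v{\left(B \right)} = - \frac{1}{248}$ ($v{\left(B \right)} = \frac{1}{-136 - 112} = \frac{1}{-248} = - \frac{1}{248}$)
$\frac{1}{-4098 + v{\left(-171 \right)}} = \frac{1}{-4098 - \frac{1}{248}} = \frac{1}{- \frac{1016305}{248}} = - \frac{248}{1016305}$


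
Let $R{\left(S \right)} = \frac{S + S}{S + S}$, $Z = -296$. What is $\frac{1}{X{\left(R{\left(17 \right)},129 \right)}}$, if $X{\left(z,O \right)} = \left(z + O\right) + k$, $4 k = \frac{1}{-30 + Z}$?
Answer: $\frac{1304}{169519} \approx 0.0076924$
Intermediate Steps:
$k = - \frac{1}{1304}$ ($k = \frac{1}{4 \left(-30 - 296\right)} = \frac{1}{4 \left(-326\right)} = \frac{1}{4} \left(- \frac{1}{326}\right) = - \frac{1}{1304} \approx -0.00076687$)
$R{\left(S \right)} = 1$ ($R{\left(S \right)} = \frac{2 S}{2 S} = 2 S \frac{1}{2 S} = 1$)
$X{\left(z,O \right)} = - \frac{1}{1304} + O + z$ ($X{\left(z,O \right)} = \left(z + O\right) - \frac{1}{1304} = \left(O + z\right) - \frac{1}{1304} = - \frac{1}{1304} + O + z$)
$\frac{1}{X{\left(R{\left(17 \right)},129 \right)}} = \frac{1}{- \frac{1}{1304} + 129 + 1} = \frac{1}{\frac{169519}{1304}} = \frac{1304}{169519}$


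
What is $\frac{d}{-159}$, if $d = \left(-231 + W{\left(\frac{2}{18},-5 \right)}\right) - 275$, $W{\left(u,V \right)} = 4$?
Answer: $\frac{502}{159} \approx 3.1572$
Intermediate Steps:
$d = -502$ ($d = \left(-231 + 4\right) - 275 = -227 - 275 = -502$)
$\frac{d}{-159} = - \frac{502}{-159} = \left(-502\right) \left(- \frac{1}{159}\right) = \frac{502}{159}$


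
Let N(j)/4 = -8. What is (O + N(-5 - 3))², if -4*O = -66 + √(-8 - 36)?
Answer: (31 + I*√11)²/4 ≈ 237.5 + 51.408*I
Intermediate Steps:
N(j) = -32 (N(j) = 4*(-8) = -32)
O = 33/2 - I*√11/2 (O = -(-66 + √(-8 - 36))/4 = -(-66 + √(-44))/4 = -(-66 + 2*I*√11)/4 = 33/2 - I*√11/2 ≈ 16.5 - 1.6583*I)
(O + N(-5 - 3))² = ((33/2 - I*√11/2) - 32)² = (-31/2 - I*√11/2)²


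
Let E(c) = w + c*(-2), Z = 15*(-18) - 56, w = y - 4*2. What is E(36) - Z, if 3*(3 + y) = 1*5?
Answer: 734/3 ≈ 244.67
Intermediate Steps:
y = -4/3 (y = -3 + (1*5)/3 = -3 + (1/3)*5 = -3 + 5/3 = -4/3 ≈ -1.3333)
w = -28/3 (w = -4/3 - 4*2 = -4/3 - 8 = -28/3 ≈ -9.3333)
Z = -326 (Z = -270 - 56 = -326)
E(c) = -28/3 - 2*c (E(c) = -28/3 + c*(-2) = -28/3 - 2*c)
E(36) - Z = (-28/3 - 2*36) - 1*(-326) = (-28/3 - 72) + 326 = -244/3 + 326 = 734/3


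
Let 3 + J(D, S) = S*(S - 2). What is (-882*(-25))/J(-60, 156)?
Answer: 2450/2669 ≈ 0.91795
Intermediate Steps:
J(D, S) = -3 + S*(-2 + S) (J(D, S) = -3 + S*(S - 2) = -3 + S*(-2 + S))
(-882*(-25))/J(-60, 156) = (-882*(-25))/(-3 + 156² - 2*156) = 22050/(-3 + 24336 - 312) = 22050/24021 = 22050*(1/24021) = 2450/2669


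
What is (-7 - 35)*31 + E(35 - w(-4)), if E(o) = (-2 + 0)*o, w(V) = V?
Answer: -1380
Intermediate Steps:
E(o) = -2*o
(-7 - 35)*31 + E(35 - w(-4)) = (-7 - 35)*31 - 2*(35 - 1*(-4)) = -42*31 - 2*(35 + 4) = -1302 - 2*39 = -1302 - 78 = -1380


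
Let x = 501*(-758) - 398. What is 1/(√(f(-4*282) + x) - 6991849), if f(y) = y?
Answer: -6991849/48885952820085 - 2*I*√95321/48885952820085 ≈ -1.4302e-7 - 1.2631e-11*I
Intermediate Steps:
x = -380156 (x = -379758 - 398 = -380156)
1/(√(f(-4*282) + x) - 6991849) = 1/(√(-4*282 - 380156) - 6991849) = 1/(√(-1128 - 380156) - 6991849) = 1/(√(-381284) - 6991849) = 1/(2*I*√95321 - 6991849) = 1/(-6991849 + 2*I*√95321)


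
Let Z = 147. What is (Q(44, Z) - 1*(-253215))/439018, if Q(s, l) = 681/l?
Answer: 6203881/10755941 ≈ 0.57679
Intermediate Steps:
(Q(44, Z) - 1*(-253215))/439018 = (681/147 - 1*(-253215))/439018 = (681*(1/147) + 253215)*(1/439018) = (227/49 + 253215)*(1/439018) = (12407762/49)*(1/439018) = 6203881/10755941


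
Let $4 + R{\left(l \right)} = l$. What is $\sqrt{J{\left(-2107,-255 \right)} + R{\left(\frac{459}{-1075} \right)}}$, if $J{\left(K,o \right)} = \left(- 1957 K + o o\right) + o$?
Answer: $\frac{2 \sqrt{48399476847}}{215} \approx 2046.5$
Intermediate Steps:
$R{\left(l \right)} = -4 + l$
$J{\left(K,o \right)} = o + o^{2} - 1957 K$ ($J{\left(K,o \right)} = \left(- 1957 K + o^{2}\right) + o = \left(o^{2} - 1957 K\right) + o = o + o^{2} - 1957 K$)
$\sqrt{J{\left(-2107,-255 \right)} + R{\left(\frac{459}{-1075} \right)}} = \sqrt{\left(-255 + \left(-255\right)^{2} - -4123399\right) - \left(4 - \frac{459}{-1075}\right)} = \sqrt{\left(-255 + 65025 + 4123399\right) + \left(-4 + 459 \left(- \frac{1}{1075}\right)\right)} = \sqrt{4188169 - \frac{4759}{1075}} = \sqrt{\frac{4502276916}{1075}} = \frac{2 \sqrt{48399476847}}{215}$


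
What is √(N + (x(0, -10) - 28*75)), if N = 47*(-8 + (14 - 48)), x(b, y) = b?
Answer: I*√4074 ≈ 63.828*I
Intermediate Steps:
N = -1974 (N = 47*(-8 - 34) = 47*(-42) = -1974)
√(N + (x(0, -10) - 28*75)) = √(-1974 + (0 - 28*75)) = √(-1974 + (0 - 2100)) = √(-1974 - 2100) = √(-4074) = I*√4074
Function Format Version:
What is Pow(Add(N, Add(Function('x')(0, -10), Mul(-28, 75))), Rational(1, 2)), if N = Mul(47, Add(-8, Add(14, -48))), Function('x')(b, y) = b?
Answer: Mul(I, Pow(4074, Rational(1, 2))) ≈ Mul(63.828, I)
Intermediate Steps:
N = -1974 (N = Mul(47, Add(-8, -34)) = Mul(47, -42) = -1974)
Pow(Add(N, Add(Function('x')(0, -10), Mul(-28, 75))), Rational(1, 2)) = Pow(Add(-1974, Add(0, Mul(-28, 75))), Rational(1, 2)) = Pow(Add(-1974, Add(0, -2100)), Rational(1, 2)) = Pow(Add(-1974, -2100), Rational(1, 2)) = Pow(-4074, Rational(1, 2)) = Mul(I, Pow(4074, Rational(1, 2)))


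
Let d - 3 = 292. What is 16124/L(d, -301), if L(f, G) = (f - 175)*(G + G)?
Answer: -4031/18060 ≈ -0.22320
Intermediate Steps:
d = 295 (d = 3 + 292 = 295)
L(f, G) = 2*G*(-175 + f) (L(f, G) = (-175 + f)*(2*G) = 2*G*(-175 + f))
16124/L(d, -301) = 16124/((2*(-301)*(-175 + 295))) = 16124/((2*(-301)*120)) = 16124/(-72240) = 16124*(-1/72240) = -4031/18060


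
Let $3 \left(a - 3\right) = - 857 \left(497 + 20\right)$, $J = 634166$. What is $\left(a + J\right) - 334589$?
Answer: $\frac{455671}{3} \approx 1.5189 \cdot 10^{5}$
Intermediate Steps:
$a = - \frac{443060}{3}$ ($a = 3 + \frac{\left(-857\right) \left(497 + 20\right)}{3} = 3 + \frac{\left(-857\right) 517}{3} = 3 + \frac{1}{3} \left(-443069\right) = 3 - \frac{443069}{3} = - \frac{443060}{3} \approx -1.4769 \cdot 10^{5}$)
$\left(a + J\right) - 334589 = \left(- \frac{443060}{3} + 634166\right) - 334589 = \frac{1459438}{3} - 334589 = \frac{455671}{3}$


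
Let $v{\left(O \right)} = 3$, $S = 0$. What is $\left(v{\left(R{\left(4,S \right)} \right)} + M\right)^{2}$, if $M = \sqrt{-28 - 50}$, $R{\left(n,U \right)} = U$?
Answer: $\left(3 + i \sqrt{78}\right)^{2} \approx -69.0 + 52.991 i$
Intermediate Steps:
$M = i \sqrt{78}$ ($M = \sqrt{-28 - 50} = \sqrt{-78} = i \sqrt{78} \approx 8.8318 i$)
$\left(v{\left(R{\left(4,S \right)} \right)} + M\right)^{2} = \left(3 + i \sqrt{78}\right)^{2}$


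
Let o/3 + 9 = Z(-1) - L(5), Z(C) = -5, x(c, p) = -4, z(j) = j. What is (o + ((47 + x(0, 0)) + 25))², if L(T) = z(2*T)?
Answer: 16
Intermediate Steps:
L(T) = 2*T
o = -72 (o = -27 + 3*(-5 - 2*5) = -27 + 3*(-5 - 1*10) = -27 + 3*(-5 - 10) = -27 + 3*(-15) = -27 - 45 = -72)
(o + ((47 + x(0, 0)) + 25))² = (-72 + ((47 - 4) + 25))² = (-72 + (43 + 25))² = (-72 + 68)² = (-4)² = 16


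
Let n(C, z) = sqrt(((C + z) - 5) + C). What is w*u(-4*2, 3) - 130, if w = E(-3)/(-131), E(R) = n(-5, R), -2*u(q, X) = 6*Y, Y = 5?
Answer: -130 + 45*I*sqrt(2)/131 ≈ -130.0 + 0.4858*I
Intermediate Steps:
u(q, X) = -15 (u(q, X) = -3*5 = -1/2*30 = -15)
n(C, z) = sqrt(-5 + z + 2*C) (n(C, z) = sqrt((-5 + C + z) + C) = sqrt(-5 + z + 2*C))
E(R) = sqrt(-15 + R) (E(R) = sqrt(-5 + R + 2*(-5)) = sqrt(-5 + R - 10) = sqrt(-15 + R))
w = -3*I*sqrt(2)/131 (w = sqrt(-15 - 3)/(-131) = sqrt(-18)*(-1/131) = (3*I*sqrt(2))*(-1/131) = -3*I*sqrt(2)/131 ≈ -0.032387*I)
w*u(-4*2, 3) - 130 = -3*I*sqrt(2)/131*(-15) - 130 = 45*I*sqrt(2)/131 - 130 = -130 + 45*I*sqrt(2)/131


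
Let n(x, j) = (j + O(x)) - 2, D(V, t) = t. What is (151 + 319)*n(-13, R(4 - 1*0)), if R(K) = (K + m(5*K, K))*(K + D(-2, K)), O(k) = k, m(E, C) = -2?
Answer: 470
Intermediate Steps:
R(K) = 2*K*(-2 + K) (R(K) = (K - 2)*(K + K) = (-2 + K)*(2*K) = 2*K*(-2 + K))
n(x, j) = -2 + j + x (n(x, j) = (j + x) - 2 = -2 + j + x)
(151 + 319)*n(-13, R(4 - 1*0)) = (151 + 319)*(-2 + 2*(4 - 1*0)*(-2 + (4 - 1*0)) - 13) = 470*(-2 + 2*(4 + 0)*(-2 + (4 + 0)) - 13) = 470*(-2 + 2*4*(-2 + 4) - 13) = 470*(-2 + 2*4*2 - 13) = 470*(-2 + 16 - 13) = 470*1 = 470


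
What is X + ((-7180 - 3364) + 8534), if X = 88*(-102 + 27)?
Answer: -8610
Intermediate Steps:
X = -6600 (X = 88*(-75) = -6600)
X + ((-7180 - 3364) + 8534) = -6600 + ((-7180 - 3364) + 8534) = -6600 + (-10544 + 8534) = -6600 - 2010 = -8610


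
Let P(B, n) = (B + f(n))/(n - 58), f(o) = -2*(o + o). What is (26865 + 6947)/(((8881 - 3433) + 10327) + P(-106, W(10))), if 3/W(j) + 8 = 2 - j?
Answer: 31478972/14688209 ≈ 2.1431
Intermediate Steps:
f(o) = -4*o
W(j) = 3/(-6 - j) (W(j) = 3/(-8 + (2 - j)) = 3/(-6 - j))
P(B, n) = (B - 4*n)/(-58 + n) (P(B, n) = (B - 4*n)/(n - 58) = (B - 4*n)/(-58 + n))
(26865 + 6947)/(((8881 - 3433) + 10327) + P(-106, W(10))) = (26865 + 6947)/(((8881 - 3433) + 10327) + (-106 - (-12)/(6 + 10))/(-58 - 3/(6 + 10))) = 33812/((5448 + 10327) + (-106 - (-12)/16)/(-58 - 3/16)) = 33812/(15775 + (-106 - (-12)/16)/(-58 - 3*1/16)) = 33812/(15775 + (-106 - 4*(-3/16))/(-58 - 3/16)) = 33812/(15775 + (-106 + 3/4)/(-931/16)) = 33812/(15775 - 16/931*(-421/4)) = 33812/(15775 + 1684/931) = 33812/(14688209/931) = 33812*(931/14688209) = 31478972/14688209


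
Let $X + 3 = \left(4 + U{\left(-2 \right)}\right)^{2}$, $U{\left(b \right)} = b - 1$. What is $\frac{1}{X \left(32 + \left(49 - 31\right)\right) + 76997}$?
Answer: $\frac{1}{76897} \approx 1.3004 \cdot 10^{-5}$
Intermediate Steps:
$U{\left(b \right)} = -1 + b$ ($U{\left(b \right)} = b - 1 = -1 + b$)
$X = -2$ ($X = -3 + \left(4 - 3\right)^{2} = -3 + 1^{2} = -3 + 1 = -2$)
$\frac{1}{X \left(32 + \left(49 - 31\right)\right) + 76997} = \frac{1}{- 2 \left(32 + \left(49 - 31\right)\right) + 76997} = \frac{1}{- 2 \left(32 + 18\right) + 76997} = \frac{1}{\left(-2\right) 50 + 76997} = \frac{1}{-100 + 76997} = \frac{1}{76897}$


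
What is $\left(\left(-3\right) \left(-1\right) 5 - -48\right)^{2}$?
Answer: $3969$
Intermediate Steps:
$\left(\left(-3\right) \left(-1\right) 5 - -48\right)^{2} = \left(3 \cdot 5 + 48\right)^{2} = \left(15 + 48\right)^{2} = 63^{2} = 3969$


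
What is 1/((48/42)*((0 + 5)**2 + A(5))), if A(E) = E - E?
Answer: 7/200 ≈ 0.035000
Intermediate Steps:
A(E) = 0
1/((48/42)*((0 + 5)**2 + A(5))) = 1/((48/42)*((0 + 5)**2 + 0)) = 1/((48*(1/42))*(5**2 + 0)) = 1/(8*(25 + 0)/7) = 1/((8/7)*25) = 1/(200/7) = 7/200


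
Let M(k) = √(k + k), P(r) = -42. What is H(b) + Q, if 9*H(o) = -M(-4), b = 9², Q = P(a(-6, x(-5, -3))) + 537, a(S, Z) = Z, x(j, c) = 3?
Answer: 495 - 2*I*√2/9 ≈ 495.0 - 0.31427*I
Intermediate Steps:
M(k) = √2*√k (M(k) = √(2*k) = √2*√k)
Q = 495 (Q = -42 + 537 = 495)
b = 81
H(o) = -2*I*√2/9 (H(o) = (-√2*√(-4))/9 = (-√2*2*I)/9 = (-2*I*√2)/9 = -2*I*√2/9)
H(b) + Q = -2*I*√2/9 + 495 = 495 - 2*I*√2/9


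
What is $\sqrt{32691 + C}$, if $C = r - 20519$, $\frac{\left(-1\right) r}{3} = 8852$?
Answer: $4 i \sqrt{899} \approx 119.93 i$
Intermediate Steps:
$r = -26556$ ($r = \left(-3\right) 8852 = -26556$)
$C = -47075$ ($C = -26556 - 20519 = -47075$)
$\sqrt{32691 + C} = \sqrt{32691 - 47075} = \sqrt{-14384} = 4 i \sqrt{899}$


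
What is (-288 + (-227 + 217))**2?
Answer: 88804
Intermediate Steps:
(-288 + (-227 + 217))**2 = (-288 - 10)**2 = (-298)**2 = 88804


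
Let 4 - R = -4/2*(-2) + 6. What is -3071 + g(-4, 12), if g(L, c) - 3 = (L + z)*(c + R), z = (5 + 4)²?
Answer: -2606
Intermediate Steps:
R = -6 (R = 4 - (-4/2*(-2) + 6) = 4 - (-4*½*(-2) + 6) = 4 - (-2*(-2) + 6) = 4 - (4 + 6) = 4 - 1*10 = 4 - 10 = -6)
z = 81 (z = 9² = 81)
g(L, c) = 3 + (-6 + c)*(81 + L) (g(L, c) = 3 + (L + 81)*(c - 6) = 3 + (81 + L)*(-6 + c) = 3 + (-6 + c)*(81 + L))
-3071 + g(-4, 12) = -3071 + (-483 - 6*(-4) + 81*12 - 4*12) = -3071 + (-483 + 24 + 972 - 48) = -3071 + 465 = -2606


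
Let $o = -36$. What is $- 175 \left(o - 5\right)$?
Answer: $7175$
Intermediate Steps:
$- 175 \left(o - 5\right) = - 175 \left(-36 - 5\right) = \left(-175\right) \left(-41\right) = 7175$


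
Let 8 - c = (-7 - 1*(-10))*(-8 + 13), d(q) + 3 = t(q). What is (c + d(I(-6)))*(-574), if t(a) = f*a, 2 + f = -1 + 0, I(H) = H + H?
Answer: -14924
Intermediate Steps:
I(H) = 2*H
f = -3 (f = -2 + (-1 + 0) = -2 - 1 = -3)
t(a) = -3*a
d(q) = -3 - 3*q
c = -7 (c = 8 - (-7 - 1*(-10))*(-8 + 13) = 8 - (-7 + 10)*5 = 8 - 3*5 = 8 - 1*15 = 8 - 15 = -7)
(c + d(I(-6)))*(-574) = (-7 + (-3 - 6*(-6)))*(-574) = (-7 + (-3 - 3*(-12)))*(-574) = (-7 + (-3 + 36))*(-574) = (-7 + 33)*(-574) = 26*(-574) = -14924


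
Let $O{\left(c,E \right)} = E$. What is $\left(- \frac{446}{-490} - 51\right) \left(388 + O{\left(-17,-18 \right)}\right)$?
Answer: $- \frac{908128}{49} \approx -18533.0$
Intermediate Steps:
$\left(- \frac{446}{-490} - 51\right) \left(388 + O{\left(-17,-18 \right)}\right) = \left(- \frac{446}{-490} - 51\right) \left(388 - 18\right) = \left(\left(-446\right) \left(- \frac{1}{490}\right) - 51\right) 370 = \left(\frac{223}{245} - 51\right) 370 = \left(- \frac{12272}{245}\right) 370 = - \frac{908128}{49}$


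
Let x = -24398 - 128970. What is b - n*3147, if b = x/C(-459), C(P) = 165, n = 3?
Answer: -1711133/165 ≈ -10371.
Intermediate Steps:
x = -153368
b = -153368/165 ≈ -929.50
b - n*3147 = -153368/165 - 3*3147 = -153368/165 - 1*9441 = -153368/165 - 9441 = -1711133/165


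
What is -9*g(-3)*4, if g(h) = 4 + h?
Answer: -36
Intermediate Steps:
-9*g(-3)*4 = -9*(4 - 3)*4 = -9*1*4 = -9*4 = -36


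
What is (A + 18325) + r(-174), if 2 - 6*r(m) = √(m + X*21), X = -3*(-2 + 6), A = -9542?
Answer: 26350/3 - I*√426/6 ≈ 8783.3 - 3.44*I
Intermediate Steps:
X = -12 (X = -3*4 = -12)
r(m) = ⅓ - √(-252 + m)/6 (r(m) = ⅓ - √(m - 12*21)/6 = ⅓ - √(m - 252)/6 = ⅓ - √(-252 + m)/6)
(A + 18325) + r(-174) = (-9542 + 18325) + (⅓ - √(-252 - 174)/6) = 8783 + (⅓ - I*√426/6) = 26350/3 - I*√426/6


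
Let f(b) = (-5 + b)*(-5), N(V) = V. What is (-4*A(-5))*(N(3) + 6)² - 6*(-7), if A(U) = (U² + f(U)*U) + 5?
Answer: 71322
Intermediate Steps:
f(b) = 25 - 5*b
A(U) = 5 + U² + U*(25 - 5*U) (A(U) = (U² + (25 - 5*U)*U) + 5 = (U² + U*(25 - 5*U)) + 5 = 5 + U² + U*(25 - 5*U))
(-4*A(-5))*(N(3) + 6)² - 6*(-7) = (-4*(5 - 4*(-5)² + 25*(-5)))*(3 + 6)² - 6*(-7) = -4*(5 - 4*25 - 125)*9² + 42 = -4*(5 - 100 - 125)*81 + 42 = -4*(-220)*81 + 42 = 880*81 + 42 = 71280 + 42 = 71322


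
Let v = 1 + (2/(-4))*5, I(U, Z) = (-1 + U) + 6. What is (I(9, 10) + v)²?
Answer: 625/4 ≈ 156.25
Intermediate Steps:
I(U, Z) = 5 + U
v = -3/2 (v = 1 + (2*(-¼))*5 = 1 - ½*5 = 1 - 5/2 = -3/2 ≈ -1.5000)
(I(9, 10) + v)² = ((5 + 9) - 3/2)² = (14 - 3/2)² = (25/2)² = 625/4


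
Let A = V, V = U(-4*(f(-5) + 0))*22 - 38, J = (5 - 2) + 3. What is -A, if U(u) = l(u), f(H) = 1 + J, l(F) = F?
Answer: 654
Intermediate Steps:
J = 6 (J = 3 + 3 = 6)
f(H) = 7 (f(H) = 1 + 6 = 7)
U(u) = u
V = -654 (V = -4*(7 + 0)*22 - 38 = -4*7*22 - 38 = -28*22 - 38 = -616 - 38 = -654)
A = -654
-A = -1*(-654) = 654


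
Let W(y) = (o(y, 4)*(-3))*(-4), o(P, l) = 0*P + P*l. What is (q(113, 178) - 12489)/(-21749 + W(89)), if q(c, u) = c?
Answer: 12376/17477 ≈ 0.70813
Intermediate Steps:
o(P, l) = P*l (o(P, l) = 0 + P*l = P*l)
W(y) = 48*y (W(y) = ((y*4)*(-3))*(-4) = ((4*y)*(-3))*(-4) = -12*y*(-4) = 48*y)
(q(113, 178) - 12489)/(-21749 + W(89)) = (113 - 12489)/(-21749 + 48*89) = -12376/(-21749 + 4272) = -12376/(-17477) = -12376*(-1/17477) = 12376/17477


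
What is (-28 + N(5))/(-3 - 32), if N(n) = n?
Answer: 23/35 ≈ 0.65714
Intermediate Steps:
(-28 + N(5))/(-3 - 32) = (-28 + 5)/(-3 - 32) = -23/(-35) = -1/35*(-23) = 23/35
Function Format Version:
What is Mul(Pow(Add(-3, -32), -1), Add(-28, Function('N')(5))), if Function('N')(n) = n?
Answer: Rational(23, 35) ≈ 0.65714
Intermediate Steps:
Mul(Pow(Add(-3, -32), -1), Add(-28, Function('N')(5))) = Mul(Pow(Add(-3, -32), -1), Add(-28, 5)) = Mul(Pow(-35, -1), -23) = Mul(Rational(-1, 35), -23) = Rational(23, 35)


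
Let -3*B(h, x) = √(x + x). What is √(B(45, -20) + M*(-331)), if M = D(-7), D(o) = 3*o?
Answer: √(62559 - 6*I*√10)/3 ≈ 83.373 - 0.012643*I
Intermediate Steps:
M = -21 (M = 3*(-7) = -21)
B(h, x) = -√2*√x/3 (B(h, x) = -√(x + x)/3 = -√2*√x/3)
√(B(45, -20) + M*(-331)) = √(-√2*√(-20)/3 - 21*(-331)) = √(-√2*2*I*√5/3 + 6951) = √(-2*I*√10/3 + 6951) = √(6951 - 2*I*√10/3)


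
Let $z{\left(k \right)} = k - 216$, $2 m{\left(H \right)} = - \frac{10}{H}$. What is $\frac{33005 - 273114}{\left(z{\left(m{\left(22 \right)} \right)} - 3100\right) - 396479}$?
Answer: $\frac{5282398}{8795495} \approx 0.60058$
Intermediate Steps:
$m{\left(H \right)} = - \frac{5}{H}$ ($m{\left(H \right)} = \frac{\left(-10\right) \frac{1}{H}}{2} = - \frac{5}{H}$)
$z{\left(k \right)} = -216 + k$
$\frac{33005 - 273114}{\left(z{\left(m{\left(22 \right)} \right)} - 3100\right) - 396479} = \frac{33005 - 273114}{\left(\left(-216 - \frac{5}{22}\right) - 3100\right) - 396479} = - \frac{240109}{\left(\left(-216 - \frac{5}{22}\right) - 3100\right) - 396479} = - \frac{240109}{\left(- \frac{4757}{22} - 3100\right) - 396479} = - \frac{240109}{- \frac{72957}{22} - 396479} = - \frac{240109}{- \frac{8795495}{22}} = \left(-240109\right) \left(- \frac{22}{8795495}\right) = \frac{5282398}{8795495}$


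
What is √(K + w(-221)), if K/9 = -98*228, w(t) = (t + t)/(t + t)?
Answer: I*√201095 ≈ 448.44*I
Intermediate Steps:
w(t) = 1 (w(t) = (2*t)/((2*t)) = (2*t)*(1/(2*t)) = 1)
K = -201096 (K = 9*(-98*228) = 9*(-22344) = -201096)
√(K + w(-221)) = √(-201096 + 1) = √(-201095) = I*√201095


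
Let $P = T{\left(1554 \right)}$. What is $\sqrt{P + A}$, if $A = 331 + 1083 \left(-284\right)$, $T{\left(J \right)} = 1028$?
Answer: $i \sqrt{306213} \approx 553.37 i$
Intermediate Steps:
$P = 1028$
$A = -307241$ ($A = 331 - 307572 = -307241$)
$\sqrt{P + A} = \sqrt{1028 - 307241} = \sqrt{-306213} = i \sqrt{306213}$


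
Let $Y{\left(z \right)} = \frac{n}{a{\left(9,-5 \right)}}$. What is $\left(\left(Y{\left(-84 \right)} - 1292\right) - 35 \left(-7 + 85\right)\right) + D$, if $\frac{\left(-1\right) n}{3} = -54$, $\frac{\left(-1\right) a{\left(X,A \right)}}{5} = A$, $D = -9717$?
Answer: $- \frac{343313}{25} \approx -13733.0$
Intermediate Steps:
$a{\left(X,A \right)} = - 5 A$
$n = 162$ ($n = \left(-3\right) \left(-54\right) = 162$)
$Y{\left(z \right)} = \frac{162}{25}$ ($Y{\left(z \right)} = \frac{162}{\left(-5\right) \left(-5\right)} = \frac{162}{25}$)
$\left(\left(Y{\left(-84 \right)} - 1292\right) - 35 \left(-7 + 85\right)\right) + D = \left(\left(\frac{162}{25} - 1292\right) - 35 \left(-7 + 85\right)\right) - 9717 = \left(- \frac{32138}{25} - 2730\right) - 9717 = - \frac{100388}{25} - 9717 = - \frac{343313}{25}$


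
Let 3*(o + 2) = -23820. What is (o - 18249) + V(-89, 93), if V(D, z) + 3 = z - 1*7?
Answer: -26108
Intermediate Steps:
o = -7942 (o = -2 + (⅓)*(-23820) = -2 - 7940 = -7942)
V(D, z) = -10 + z (V(D, z) = -3 + (z - 1*7) = -3 + (z - 7) = -3 + (-7 + z) = -10 + z)
(o - 18249) + V(-89, 93) = (-7942 - 18249) + (-10 + 93) = -26191 + 83 = -26108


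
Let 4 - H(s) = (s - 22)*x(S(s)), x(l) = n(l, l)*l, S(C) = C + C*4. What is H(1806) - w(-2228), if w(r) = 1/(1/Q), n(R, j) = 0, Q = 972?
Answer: -968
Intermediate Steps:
S(C) = 5*C (S(C) = C + 4*C = 5*C)
x(l) = 0 (x(l) = 0*l = 0)
H(s) = 4 (H(s) = 4 - (s - 22)*0 = 4 - (-22 + s)*0 = 4 - 1*0 = 4 + 0 = 4)
w(r) = 972 (w(r) = 1/(1/972) = 972)
H(1806) - w(-2228) = 4 - 1*972 = 4 - 972 = -968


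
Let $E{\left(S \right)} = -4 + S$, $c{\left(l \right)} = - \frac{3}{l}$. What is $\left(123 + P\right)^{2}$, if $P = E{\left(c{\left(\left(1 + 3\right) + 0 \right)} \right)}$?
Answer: $\frac{223729}{16} \approx 13983.0$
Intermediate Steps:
$P = - \frac{19}{4}$ ($P = -4 - \frac{3}{\left(1 + 3\right) + 0} = -4 - \frac{3}{4 + 0} = -4 - \frac{3}{4} = - \frac{19}{4} \approx -4.75$)
$\left(123 + P\right)^{2} = \left(123 - \frac{19}{4}\right)^{2} = \left(\frac{473}{4}\right)^{2} = \frac{223729}{16}$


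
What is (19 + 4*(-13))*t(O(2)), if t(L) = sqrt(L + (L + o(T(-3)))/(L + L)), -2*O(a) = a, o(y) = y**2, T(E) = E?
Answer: -33*I*sqrt(5) ≈ -73.79*I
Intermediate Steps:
O(a) = -a/2
t(L) = sqrt(L + (9 + L)/(2*L)) (t(L) = sqrt(L + (L + (-3)**2)/(L + L)) = sqrt(L + (L + 9)/((2*L))) = sqrt(L + (9 + L)*(1/(2*L))) = sqrt(L + (9 + L)/(2*L)))
(19 + 4*(-13))*t(O(2)) = (19 + 4*(-13))*(sqrt(2 + 4*(-1/2*2) + 18/((-1/2*2)))/2) = (19 - 52)*(sqrt(2 + 4*(-1) + 18/(-1))/2) = -33*sqrt(2 - 4 + 18*(-1))/2 = -33*sqrt(2 - 4 - 18)/2 = -33*sqrt(-20)/2 = -33*2*I*sqrt(5)/2 = -33*I*sqrt(5)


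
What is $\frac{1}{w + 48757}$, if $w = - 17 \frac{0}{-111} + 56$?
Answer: $\frac{1}{48813} \approx 2.0486 \cdot 10^{-5}$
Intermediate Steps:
$w = 56$ ($w = - 17 \cdot 0 \left(- \frac{1}{111}\right) + 56 = \left(-17\right) 0 + 56 = 0 + 56 = 56$)
$\frac{1}{w + 48757} = \frac{1}{56 + 48757} = \frac{1}{48813}$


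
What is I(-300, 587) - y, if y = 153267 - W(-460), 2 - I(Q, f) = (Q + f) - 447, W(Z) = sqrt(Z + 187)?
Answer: -153105 + I*sqrt(273) ≈ -1.5311e+5 + 16.523*I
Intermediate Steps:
W(Z) = sqrt(187 + Z)
I(Q, f) = 449 - Q - f (I(Q, f) = 2 - ((Q + f) - 447) = 2 - (-447 + Q + f) = 2 + (447 - Q - f) = 449 - Q - f)
y = 153267 - I*sqrt(273) (y = 153267 - sqrt(187 - 460) = 153267 - sqrt(-273) = 153267 - I*sqrt(273) ≈ 1.5327e+5 - 16.523*I)
I(-300, 587) - y = (449 - 1*(-300) - 1*587) - (153267 - I*sqrt(273)) = (449 + 300 - 587) + (-153267 + I*sqrt(273)) = 162 + (-153267 + I*sqrt(273)) = -153105 + I*sqrt(273)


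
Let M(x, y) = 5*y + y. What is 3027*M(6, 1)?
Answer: 18162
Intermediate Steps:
M(x, y) = 6*y
3027*M(6, 1) = 3027*(6*1) = 3027*6 = 18162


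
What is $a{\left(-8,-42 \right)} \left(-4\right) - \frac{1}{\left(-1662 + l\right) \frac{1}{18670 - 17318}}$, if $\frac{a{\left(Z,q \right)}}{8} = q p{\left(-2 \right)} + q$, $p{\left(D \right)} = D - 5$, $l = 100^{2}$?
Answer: $- \frac{33619492}{4169} \approx -8064.2$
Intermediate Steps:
$l = 10000$
$p{\left(D \right)} = -5 + D$
$a{\left(Z,q \right)} = - 48 q$ ($a{\left(Z,q \right)} = 8 \left(q \left(-5 - 2\right) + q\right) = 8 \left(q \left(-7\right) + q\right) = 8 \left(- 7 q + q\right) = 8 \left(- 6 q\right) = - 48 q$)
$a{\left(-8,-42 \right)} \left(-4\right) - \frac{1}{\left(-1662 + l\right) \frac{1}{18670 - 17318}} = \left(-48\right) \left(-42\right) \left(-4\right) - \frac{1}{\left(-1662 + 10000\right) \frac{1}{18670 - 17318}} = 2016 \left(-4\right) - \frac{1}{8338 \cdot \frac{1}{1352}} = -8064 - \frac{1}{8338 \cdot \frac{1}{1352}} = -8064 - \frac{1}{\frac{4169}{676}} = -8064 - \frac{676}{4169} = - \frac{33619492}{4169}$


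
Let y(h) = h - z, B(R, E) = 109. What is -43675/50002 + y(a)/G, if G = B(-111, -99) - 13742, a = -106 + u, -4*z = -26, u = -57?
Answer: -293472968/340838633 ≈ -0.86103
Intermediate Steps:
z = 13/2 (z = -1/4*(-26) = 13/2 ≈ 6.5000)
a = -163 (a = -106 - 57 = -163)
y(h) = -13/2 + h (y(h) = h - 1*13/2 = h - 13/2 = -13/2 + h)
G = -13633 (G = 109 - 13742 = -13633)
-43675/50002 + y(a)/G = -43675/50002 + (-13/2 - 163)/(-13633) = -43675*1/50002 - 339/2*(-1/13633) = -43675/50002 + 339/27266 = -293472968/340838633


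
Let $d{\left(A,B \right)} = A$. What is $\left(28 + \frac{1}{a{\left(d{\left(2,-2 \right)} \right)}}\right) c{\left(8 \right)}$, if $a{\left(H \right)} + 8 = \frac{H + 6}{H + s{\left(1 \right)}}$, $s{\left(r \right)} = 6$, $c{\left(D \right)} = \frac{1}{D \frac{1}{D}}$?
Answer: $\frac{195}{7} \approx 27.857$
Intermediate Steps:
$c{\left(D \right)} = 1$ ($c{\left(D \right)} = 1^{-1} = 1$)
$a{\left(H \right)} = -7$ ($a{\left(H \right)} = -8 + \frac{H + 6}{H + 6} = -8 + \frac{6 + H}{6 + H} = -8 + 1 = -7$)
$\left(28 + \frac{1}{a{\left(d{\left(2,-2 \right)} \right)}}\right) c{\left(8 \right)} = \left(28 + \frac{1}{-7}\right) 1 = \left(28 - \frac{1}{7}\right) 1 = \frac{195}{7} \cdot 1 = \frac{195}{7}$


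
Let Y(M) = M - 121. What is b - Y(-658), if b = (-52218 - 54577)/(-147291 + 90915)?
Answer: 44023699/56376 ≈ 780.89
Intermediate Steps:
b = 106795/56376 (b = -106795/(-56376) = -106795*(-1/56376) = 106795/56376 ≈ 1.8943)
Y(M) = -121 + M
b - Y(-658) = 106795/56376 - (-121 - 658) = 106795/56376 - 1*(-779) = 106795/56376 + 779 = 44023699/56376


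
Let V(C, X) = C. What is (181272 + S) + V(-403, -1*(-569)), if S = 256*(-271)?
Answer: 111493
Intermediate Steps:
S = -69376
(181272 + S) + V(-403, -1*(-569)) = (181272 - 69376) - 403 = 111896 - 403 = 111493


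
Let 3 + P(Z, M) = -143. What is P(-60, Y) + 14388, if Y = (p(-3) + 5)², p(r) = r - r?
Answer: 14242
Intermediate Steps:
p(r) = 0
Y = 25 (Y = (0 + 5)² = 5² = 25)
P(Z, M) = -146 (P(Z, M) = -3 - 143 = -146)
P(-60, Y) + 14388 = -146 + 14388 = 14242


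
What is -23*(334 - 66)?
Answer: -6164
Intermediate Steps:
-23*(334 - 66) = -23*268 = -6164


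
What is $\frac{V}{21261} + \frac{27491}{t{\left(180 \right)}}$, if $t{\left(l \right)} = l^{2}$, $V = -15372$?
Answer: $\frac{28811117}{229618800} \approx 0.12547$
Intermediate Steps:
$\frac{V}{21261} + \frac{27491}{t{\left(180 \right)}} = - \frac{15372}{21261} + \frac{27491}{180^{2}} = \left(-15372\right) \frac{1}{21261} + \frac{27491}{32400} = - \frac{5124}{7087} + 27491 \cdot \frac{1}{32400} = - \frac{5124}{7087} + \frac{27491}{32400} = \frac{28811117}{229618800}$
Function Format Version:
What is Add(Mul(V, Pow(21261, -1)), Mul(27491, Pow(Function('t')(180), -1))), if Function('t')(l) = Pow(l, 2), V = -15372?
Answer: Rational(28811117, 229618800) ≈ 0.12547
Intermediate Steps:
Add(Mul(V, Pow(21261, -1)), Mul(27491, Pow(Function('t')(180), -1))) = Add(Mul(-15372, Pow(21261, -1)), Mul(27491, Pow(Pow(180, 2), -1))) = Add(Mul(-15372, Rational(1, 21261)), Mul(27491, Pow(32400, -1))) = Add(Rational(-5124, 7087), Mul(27491, Rational(1, 32400))) = Add(Rational(-5124, 7087), Rational(27491, 32400)) = Rational(28811117, 229618800)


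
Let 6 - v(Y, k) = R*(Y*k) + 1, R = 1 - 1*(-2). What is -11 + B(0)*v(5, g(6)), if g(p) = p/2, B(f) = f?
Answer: -11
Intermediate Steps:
g(p) = p/2 (g(p) = p*(½) = p/2)
R = 3 (R = 1 + 2 = 3)
v(Y, k) = 5 - 3*Y*k (v(Y, k) = 6 - (3*(Y*k) + 1) = 6 - (3*Y*k + 1) = 6 - (1 + 3*Y*k) = 6 + (-1 - 3*Y*k) = 5 - 3*Y*k)
-11 + B(0)*v(5, g(6)) = -11 + 0*(5 - 3*5*(½)*6) = -11 + 0*(5 - 3*5*3) = -11 + 0*(5 - 45) = -11 + 0*(-40) = -11 + 0 = -11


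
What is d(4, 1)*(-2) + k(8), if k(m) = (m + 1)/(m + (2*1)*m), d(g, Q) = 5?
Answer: -77/8 ≈ -9.6250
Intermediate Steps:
k(m) = (1 + m)/(3*m) (k(m) = (1 + m)/(m + 2*m) = (1 + m)/((3*m)) = (1 + m)*(1/(3*m)) = (1 + m)/(3*m))
d(4, 1)*(-2) + k(8) = 5*(-2) + (⅓)*(1 + 8)/8 = -10 + (⅓)*(⅛)*9 = -10 + 3/8 = -77/8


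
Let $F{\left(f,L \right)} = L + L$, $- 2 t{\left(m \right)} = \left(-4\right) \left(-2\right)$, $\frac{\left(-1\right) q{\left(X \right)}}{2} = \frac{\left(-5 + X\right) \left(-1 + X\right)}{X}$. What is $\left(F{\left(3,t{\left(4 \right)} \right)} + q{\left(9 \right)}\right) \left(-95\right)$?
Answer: $\frac{12920}{9} \approx 1435.6$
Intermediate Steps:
$q{\left(X \right)} = - \frac{2 \left(-1 + X\right) \left(-5 + X\right)}{X}$ ($q{\left(X \right)} = - 2 \frac{\left(-5 + X\right) \left(-1 + X\right)}{X} = - 2 \frac{\left(-1 + X\right) \left(-5 + X\right)}{X} = - \frac{2 \left(-1 + X\right) \left(-5 + X\right)}{X}$)
$t{\left(m \right)} = -4$ ($t{\left(m \right)} = - \frac{\left(-4\right) \left(-2\right)}{2} = \left(- \frac{1}{2}\right) 8 = -4$)
$F{\left(f,L \right)} = 2 L$
$\left(F{\left(3,t{\left(4 \right)} \right)} + q{\left(9 \right)}\right) \left(-95\right) = \left(2 \left(-4\right) - \left(6 + \frac{10}{9}\right)\right) \left(-95\right) = \left(-8 - \frac{64}{9}\right) \left(-95\right) = \left(- \frac{136}{9}\right) \left(-95\right) = \frac{12920}{9}$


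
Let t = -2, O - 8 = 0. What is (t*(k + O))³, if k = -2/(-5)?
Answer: -592704/125 ≈ -4741.6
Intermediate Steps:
k = ⅖ (k = -2*(-⅕) = ⅖ ≈ 0.40000)
O = 8 (O = 8 + 0 = 8)
(t*(k + O))³ = (-2*(⅖ + 8))³ = (-2*42/5)³ = (-84/5)³ = -592704/125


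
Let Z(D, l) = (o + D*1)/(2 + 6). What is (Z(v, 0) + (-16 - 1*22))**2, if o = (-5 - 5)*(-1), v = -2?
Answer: 1369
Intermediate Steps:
o = 10 (o = -10*(-1) = 10)
Z(D, l) = 5/4 + D/8 (Z(D, l) = (10 + D*1)/(2 + 6) = (10 + D)/8 = (10 + D)*(1/8) = 5/4 + D/8)
(Z(v, 0) + (-16 - 1*22))**2 = ((5/4 + (1/8)*(-2)) + (-16 - 1*22))**2 = ((5/4 - 1/4) + (-16 - 22))**2 = (1 - 38)**2 = (-37)**2 = 1369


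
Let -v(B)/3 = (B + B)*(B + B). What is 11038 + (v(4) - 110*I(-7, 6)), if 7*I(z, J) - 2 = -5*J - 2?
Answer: 79222/7 ≈ 11317.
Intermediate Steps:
I(z, J) = -5*J/7 (I(z, J) = 2/7 + (-5*J - 2)/7 = 2/7 + (-2 - 5*J)/7 = 2/7 + (-2/7 - 5*J/7) = -5*J/7)
v(B) = -12*B**2 (v(B) = -3*(B + B)*(B + B) = -3*2*B*2*B = -12*B**2)
11038 + (v(4) - 110*I(-7, 6)) = 11038 + (-12*4**2 - (-550)*6/7) = 11038 + (-12*16 - 110*(-30/7)) = 11038 + (-192 + 3300/7) = 11038 + 1956/7 = 79222/7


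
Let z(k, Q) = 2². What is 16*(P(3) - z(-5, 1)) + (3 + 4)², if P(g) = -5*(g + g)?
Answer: -495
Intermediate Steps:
z(k, Q) = 4
P(g) = -10*g
16*(P(3) - z(-5, 1)) + (3 + 4)² = 16*(-10*3 - 1*4) + (3 + 4)² = 16*(-30 - 4) + 7² = 16*(-34) + 49 = -544 + 49 = -495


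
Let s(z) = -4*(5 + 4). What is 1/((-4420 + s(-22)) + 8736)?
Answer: 1/4280 ≈ 0.00023364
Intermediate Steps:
s(z) = -36 (s(z) = -4*9 = -36)
1/((-4420 + s(-22)) + 8736) = 1/((-4420 - 36) + 8736) = 1/(-4456 + 8736) = 1/4280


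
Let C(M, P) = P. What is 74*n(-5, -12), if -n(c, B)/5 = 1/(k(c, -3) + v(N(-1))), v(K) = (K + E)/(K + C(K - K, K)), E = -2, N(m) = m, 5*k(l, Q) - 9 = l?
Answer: -3700/23 ≈ -160.87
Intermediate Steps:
k(l, Q) = 9/5 + l/5
v(K) = (-2 + K)/(2*K) (v(K) = (K - 2)/(K + K) = (-2 + K)/((2*K)) = (-2 + K)*(1/(2*K)) = (-2 + K)/(2*K))
n(c, B) = -5/(33/10 + c/5) (n(c, B) = -5/((9/5 + c/5) + (1/2)*(-2 - 1)/(-1)) = -5/((9/5 + c/5) + (1/2)*(-1)*(-3)) = -5/((9/5 + c/5) + 3/2) = -5/(33/10 + c/5))
74*n(-5, -12) = 74*(-50/(33 + 2*(-5))) = 74*(-50/(33 - 10)) = 74*(-50/23) = -3700/23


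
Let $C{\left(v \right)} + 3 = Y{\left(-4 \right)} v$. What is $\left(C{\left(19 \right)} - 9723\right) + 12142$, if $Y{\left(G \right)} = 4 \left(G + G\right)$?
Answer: $1808$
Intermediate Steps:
$Y{\left(G \right)} = 8 G$ ($Y{\left(G \right)} = 4 \cdot 2 G = 8 G$)
$C{\left(v \right)} = -3 - 32 v$ ($C{\left(v \right)} = -3 + 8 \left(-4\right) v = -3 - 32 v$)
$\left(C{\left(19 \right)} - 9723\right) + 12142 = \left(\left(-3 - 608\right) - 9723\right) + 12142 = \left(-611 - 9723\right) + 12142 = -10334 + 12142 = 1808$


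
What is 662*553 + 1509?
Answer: 367595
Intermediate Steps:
662*553 + 1509 = 366086 + 1509 = 367595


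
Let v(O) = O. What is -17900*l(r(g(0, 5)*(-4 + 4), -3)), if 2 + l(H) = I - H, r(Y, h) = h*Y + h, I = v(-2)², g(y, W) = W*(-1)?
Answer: -89500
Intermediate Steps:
g(y, W) = -W
I = 4 (I = (-2)² = 4)
r(Y, h) = h + Y*h (r(Y, h) = Y*h + h = h + Y*h)
l(H) = 2 - H (l(H) = -2 + (4 - H) = 2 - H)
-17900*l(r(g(0, 5)*(-4 + 4), -3)) = -17900*(2 - (-3)*(1 + (-1*5)*(-4 + 4))) = -17900*(2 - (-3)*(1 - 5*0)) = -17900*(2 - (-3)*(1 + 0)) = -17900*(2 - (-3)) = -17900*(2 - 1*(-3)) = -17900*(2 + 3) = -17900*5 = -89500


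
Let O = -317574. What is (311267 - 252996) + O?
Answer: -259303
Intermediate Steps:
(311267 - 252996) + O = (311267 - 252996) - 317574 = 58271 - 317574 = -259303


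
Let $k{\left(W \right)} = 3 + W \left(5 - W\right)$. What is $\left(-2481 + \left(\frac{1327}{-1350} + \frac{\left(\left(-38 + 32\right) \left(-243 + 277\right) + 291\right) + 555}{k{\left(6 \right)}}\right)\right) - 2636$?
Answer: $- \frac{7198177}{1350} \approx -5332.0$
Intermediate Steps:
$\left(-2481 + \left(\frac{1327}{-1350} + \frac{\left(\left(-38 + 32\right) \left(-243 + 277\right) + 291\right) + 555}{k{\left(6 \right)}}\right)\right) - 2636 = \left(-2481 + \left(\frac{1327}{-1350} + \frac{\left(\left(-38 + 32\right) \left(-243 + 277\right) + 291\right) + 555}{3 - 6^{2} + 5 \cdot 6}\right)\right) - 2636 = \left(-2481 + \left(1327 \left(- \frac{1}{1350}\right) + \frac{\left(\left(-6\right) 34 + 291\right) + 555}{3 - 36 + 30}\right)\right) - 2636 = \left(-2481 + \left(- \frac{1327}{1350} + \frac{\left(-204 + 291\right) + 555}{3 - 36 + 30}\right)\right) - 2636 = \left(-2481 + \left(- \frac{1327}{1350} + \frac{87 + 555}{-3}\right)\right) - 2636 = \left(-2481 + \left(- \frac{1327}{1350} + 642 \left(- \frac{1}{3}\right)\right)\right) - 2636 = \left(-2481 - \frac{290227}{1350}\right) - 2636 = - \frac{3639577}{1350} - 2636 = - \frac{7198177}{1350}$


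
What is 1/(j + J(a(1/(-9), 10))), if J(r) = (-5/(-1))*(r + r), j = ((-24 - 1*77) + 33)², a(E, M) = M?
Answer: 1/4724 ≈ 0.00021168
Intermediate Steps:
j = 4624 (j = ((-24 - 77) + 33)² = (-101 + 33)² = (-68)² = 4624)
J(r) = 10*r (J(r) = (-5*(-1))*(2*r) = 5*(2*r) = 10*r)
1/(j + J(a(1/(-9), 10))) = 1/(4624 + 10*10) = 1/(4624 + 100) = 1/4724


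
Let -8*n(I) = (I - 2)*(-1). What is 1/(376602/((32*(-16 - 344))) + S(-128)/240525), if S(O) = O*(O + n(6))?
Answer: -684160/22319553 ≈ -0.030653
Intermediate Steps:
n(I) = -¼ + I/8 (n(I) = -(I - 2)*(-1)/8 = -(-2 + I)*(-1)/8 = -(2 - I)/8 = -¼ + I/8)
S(O) = O*(½ + O) (S(O) = O*(O + (-¼ + (⅛)*6)) = O*(O + (-¼ + ¾)) = O*(O + ½) = O*(½ + O))
1/(376602/((32*(-16 - 344))) + S(-128)/240525) = 1/(376602/((32*(-16 - 344))) - 128*(½ - 128)/240525) = 1/(376602/((32*(-360))) - 128*(-255/2)*(1/240525)) = 1/(376602/(-11520) + 16320*(1/240525)) = 1/(376602*(-1/11520) + 1088/16035) = 1/(-62767/1920 + 1088/16035) = 1/(-22319553/684160) = -684160/22319553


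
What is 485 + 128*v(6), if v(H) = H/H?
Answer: 613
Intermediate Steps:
v(H) = 1
485 + 128*v(6) = 485 + 128*1 = 485 + 128 = 613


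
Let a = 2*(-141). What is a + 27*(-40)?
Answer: -1362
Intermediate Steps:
a = -282
a + 27*(-40) = -282 + 27*(-40) = -282 - 1080 = -1362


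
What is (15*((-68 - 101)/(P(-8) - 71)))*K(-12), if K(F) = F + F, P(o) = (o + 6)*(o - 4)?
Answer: -60840/47 ≈ -1294.5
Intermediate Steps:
P(o) = (-4 + o)*(6 + o) (P(o) = (6 + o)*(-4 + o) = (-4 + o)*(6 + o))
K(F) = 2*F
(15*((-68 - 101)/(P(-8) - 71)))*K(-12) = (15*((-68 - 101)/((-24 + (-8)² + 2*(-8)) - 71)))*(2*(-12)) = (15*(-169/((-24 + 64 - 16) - 71)))*(-24) = (15*(-169/(24 - 71)))*(-24) = (15*(-169/(-47)))*(-24) = (15*(-169*(-1/47)))*(-24) = (15*(169/47))*(-24) = (2535/47)*(-24) = -60840/47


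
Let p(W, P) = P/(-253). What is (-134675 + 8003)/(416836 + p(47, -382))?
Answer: -16024008/52729945 ≈ -0.30389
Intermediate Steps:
p(W, P) = -P/253 (p(W, P) = P*(-1/253) = -P/253)
(-134675 + 8003)/(416836 + p(47, -382)) = (-134675 + 8003)/(416836 - 1/253*(-382)) = -126672/(416836 + 382/253) = -126672/105459890/253 = -126672*253/105459890 = -16024008/52729945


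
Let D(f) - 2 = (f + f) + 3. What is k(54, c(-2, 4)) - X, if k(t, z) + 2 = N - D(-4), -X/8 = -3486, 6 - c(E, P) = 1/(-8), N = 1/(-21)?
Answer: -585628/21 ≈ -27887.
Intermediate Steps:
N = -1/21 ≈ -0.047619
D(f) = 5 + 2*f (D(f) = 2 + ((f + f) + 3) = 2 + (2*f + 3) = 2 + (3 + 2*f) = 5 + 2*f)
c(E, P) = 49/8 (c(E, P) = 6 - 1/(-8) = 6 - 1*(-⅛) = 6 + ⅛ = 49/8)
X = 27888 (X = -8*(-3486) = 27888)
k(t, z) = 20/21 (k(t, z) = -2 + (-1/21 - (5 + 2*(-4))) = -2 + (-1/21 - (5 - 8)) = -2 + (-1/21 - 1*(-3)) = -2 + (-1/21 + 3) = -2 + 62/21 = 20/21)
k(54, c(-2, 4)) - X = 20/21 - 1*27888 = 20/21 - 27888 = -585628/21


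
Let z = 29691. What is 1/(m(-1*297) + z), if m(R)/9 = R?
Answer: 1/27018 ≈ 3.7012e-5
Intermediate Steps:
m(R) = 9*R
1/(m(-1*297) + z) = 1/(9*(-1*297) + 29691) = 1/(9*(-297) + 29691) = 1/(-2673 + 29691) = 1/27018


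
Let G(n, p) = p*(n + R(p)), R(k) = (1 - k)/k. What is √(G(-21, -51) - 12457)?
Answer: I*√11334 ≈ 106.46*I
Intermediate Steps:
R(k) = (1 - k)/k
G(n, p) = p*(n + (1 - p)/p)
√(G(-21, -51) - 12457) = √((1 - 1*(-51) - 21*(-51)) - 12457) = √((1 + 51 + 1071) - 12457) = √(1123 - 12457) = √(-11334) = I*√11334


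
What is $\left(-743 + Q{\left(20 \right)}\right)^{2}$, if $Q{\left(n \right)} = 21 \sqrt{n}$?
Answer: $560869 - 62412 \sqrt{5} \approx 4.2131 \cdot 10^{5}$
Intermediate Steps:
$\left(-743 + Q{\left(20 \right)}\right)^{2} = \left(-743 + 21 \sqrt{20}\right)^{2} = \left(-743 + 21 \cdot 2 \sqrt{5}\right)^{2} = \left(-743 + 42 \sqrt{5}\right)^{2}$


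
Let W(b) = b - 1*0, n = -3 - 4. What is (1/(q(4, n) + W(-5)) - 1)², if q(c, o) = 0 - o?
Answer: ¼ ≈ 0.25000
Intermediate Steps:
n = -7
q(c, o) = -o
W(b) = b (W(b) = b + 0 = b)
(1/(q(4, n) + W(-5)) - 1)² = (1/(-1*(-7) - 5) - 1)² = (1/(7 - 5) - 1)² = (1/2 - 1)² = (½ - 1)² = (-½)² = ¼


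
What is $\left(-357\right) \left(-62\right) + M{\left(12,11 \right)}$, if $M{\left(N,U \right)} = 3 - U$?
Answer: $22126$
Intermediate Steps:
$\left(-357\right) \left(-62\right) + M{\left(12,11 \right)} = \left(-357\right) \left(-62\right) + \left(3 - 11\right) = 22134 + \left(3 - 11\right) = 22134 - 8 = 22126$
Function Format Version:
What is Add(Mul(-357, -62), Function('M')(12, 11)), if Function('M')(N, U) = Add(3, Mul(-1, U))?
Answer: 22126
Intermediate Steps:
Add(Mul(-357, -62), Function('M')(12, 11)) = Add(Mul(-357, -62), Add(3, Mul(-1, 11))) = Add(22134, Add(3, -11)) = Add(22134, -8) = 22126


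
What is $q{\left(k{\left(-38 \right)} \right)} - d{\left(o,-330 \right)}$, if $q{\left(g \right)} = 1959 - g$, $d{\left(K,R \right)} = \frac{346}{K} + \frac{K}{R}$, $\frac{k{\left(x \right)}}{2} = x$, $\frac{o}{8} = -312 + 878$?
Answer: $\frac{765291751}{373560} \approx 2048.6$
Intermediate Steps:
$o = 4528$ ($o = 8 \left(-312 + 878\right) = 8 \cdot 566 = 4528$)
$k{\left(x \right)} = 2 x$
$q{\left(k{\left(-38 \right)} \right)} - d{\left(o,-330 \right)} = \left(1959 - 2 \left(-38\right)\right) - \left(\frac{346}{4528} + \frac{4528}{-330}\right) = \left(1959 - -76\right) - \left(346 \cdot \frac{1}{4528} + 4528 \left(- \frac{1}{330}\right)\right) = \left(1959 + 76\right) - \left(\frac{173}{2264} - \frac{2264}{165}\right) = 2035 - - \frac{5097151}{373560} = 2035 + \frac{5097151}{373560} = \frac{765291751}{373560}$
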